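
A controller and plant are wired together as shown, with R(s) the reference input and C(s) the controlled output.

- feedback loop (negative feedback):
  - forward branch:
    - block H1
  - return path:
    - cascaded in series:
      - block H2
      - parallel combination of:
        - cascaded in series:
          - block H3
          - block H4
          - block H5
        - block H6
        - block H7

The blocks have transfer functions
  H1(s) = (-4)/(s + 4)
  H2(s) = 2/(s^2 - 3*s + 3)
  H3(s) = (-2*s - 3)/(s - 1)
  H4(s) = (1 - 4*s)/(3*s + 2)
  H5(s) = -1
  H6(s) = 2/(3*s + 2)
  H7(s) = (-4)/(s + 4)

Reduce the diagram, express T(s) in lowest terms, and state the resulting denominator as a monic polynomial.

First reduce the diagram to T(s).

1. multiply H3, H4, H5 (series) = (-8*s^2 - 10*s + 3)/(3*s^2 - s - 2)
2. sum the parallel branches (H3*H4*H5), H6, H7 = (-8*s^3 - 52*s^2 - 27*s + 12)/(3*s^3 + 11*s^2 - 6*s - 8)
3. combine H2, ((H3*H4*H5)+H6+H7) in series = (-16*s^3 - 104*s^2 - 54*s + 24)/(3*s^5 + 2*s^4 - 30*s^3 + 43*s^2 + 6*s - 24)
4. close the feedback loop around H1, (H2*((H3*H4*H5)+H6+H7)) = (-12*s^5 - 8*s^4 + 120*s^3 - 172*s^2 - 24*s + 96)/(3*s^6 + 14*s^5 - 22*s^4 - 13*s^3 + 594*s^2 + 216*s - 192)
The result of step 4 is T(s) in lowest terms. Its denominator has leading coefficient 3; dividing the denominator through by 3 makes it monic.

Answer: s^6 + 14*s^5/3 - 22*s^4/3 - 13*s^3/3 + 198*s^2 + 72*s - 64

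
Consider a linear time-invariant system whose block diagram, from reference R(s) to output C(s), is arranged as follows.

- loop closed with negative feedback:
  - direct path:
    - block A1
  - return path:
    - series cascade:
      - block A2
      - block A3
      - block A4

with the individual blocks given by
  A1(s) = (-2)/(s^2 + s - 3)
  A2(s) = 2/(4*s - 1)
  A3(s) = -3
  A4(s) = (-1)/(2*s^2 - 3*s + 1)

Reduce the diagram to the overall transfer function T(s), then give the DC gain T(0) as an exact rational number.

First reduce the diagram to T(s).

(1) series reduction of A2, A3, A4, giving 6/(8*s^3 - 14*s^2 + 7*s - 1)
(2) apply the feedback formula to A1, (A2*A3*A4), giving (-16*s^3 + 28*s^2 - 14*s + 2)/(8*s^5 - 6*s^4 - 31*s^3 + 48*s^2 - 22*s - 9)
Step 2 gives the overall T(s). Then T(0) = 2/(-9) = -2/9.

Answer: -2/9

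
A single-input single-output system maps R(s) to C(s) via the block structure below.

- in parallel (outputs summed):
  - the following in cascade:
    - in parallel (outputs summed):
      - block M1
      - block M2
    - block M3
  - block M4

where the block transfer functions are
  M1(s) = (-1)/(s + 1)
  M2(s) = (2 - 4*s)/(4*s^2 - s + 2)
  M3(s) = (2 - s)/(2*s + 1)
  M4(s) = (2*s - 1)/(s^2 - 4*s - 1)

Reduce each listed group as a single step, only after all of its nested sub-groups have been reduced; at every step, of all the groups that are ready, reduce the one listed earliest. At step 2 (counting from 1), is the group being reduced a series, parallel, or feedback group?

Answer: series

Working:
Step 1: sum the parallel branches M1, M2
Step 2: reduce the series chain (M1+M2), M3
Step 3: add ((M1+M2)*M3), M4 (parallel)
The group at step 2 is a series group.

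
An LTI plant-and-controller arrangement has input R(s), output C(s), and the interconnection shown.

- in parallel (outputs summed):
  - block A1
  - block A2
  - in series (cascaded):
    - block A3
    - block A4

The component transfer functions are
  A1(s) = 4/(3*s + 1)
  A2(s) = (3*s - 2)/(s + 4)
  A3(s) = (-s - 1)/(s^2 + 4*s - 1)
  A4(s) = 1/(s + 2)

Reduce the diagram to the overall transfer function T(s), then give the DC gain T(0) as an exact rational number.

First reduce the diagram to T(s).

Step 1 - cascade A3, A4; result (-s - 1)/(s^3 + 6*s^2 + 7*s - 2)
Step 2 - combine A1, A2, (A3*A4) in parallel; result (9*s^5 + 55*s^4 + 80*s^3 + 57*s^2 + 79*s - 32)/(3*s^5 + 31*s^4 + 103*s^3 + 109*s^2 + 2*s - 8)
Step 2 gives the overall T(s). Then T(0) = -32/(-8) = 4.

Answer: 4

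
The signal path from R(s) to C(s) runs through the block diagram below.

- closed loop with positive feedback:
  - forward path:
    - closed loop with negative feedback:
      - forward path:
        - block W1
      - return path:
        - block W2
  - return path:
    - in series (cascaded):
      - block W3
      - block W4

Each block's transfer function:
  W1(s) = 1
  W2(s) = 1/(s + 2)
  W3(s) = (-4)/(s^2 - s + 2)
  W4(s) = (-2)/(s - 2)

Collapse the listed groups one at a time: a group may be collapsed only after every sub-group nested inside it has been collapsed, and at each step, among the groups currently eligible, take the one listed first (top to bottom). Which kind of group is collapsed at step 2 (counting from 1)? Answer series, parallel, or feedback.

The answer is series.

Reasoning:
Step 1: close the feedback loop around W1, W2
Step 2: reduce the series chain W3, W4
Step 3: collapse the loop ([W1/(1+W1*W2)] forward, (W3*W4) return)
So the answer for step 2 is series.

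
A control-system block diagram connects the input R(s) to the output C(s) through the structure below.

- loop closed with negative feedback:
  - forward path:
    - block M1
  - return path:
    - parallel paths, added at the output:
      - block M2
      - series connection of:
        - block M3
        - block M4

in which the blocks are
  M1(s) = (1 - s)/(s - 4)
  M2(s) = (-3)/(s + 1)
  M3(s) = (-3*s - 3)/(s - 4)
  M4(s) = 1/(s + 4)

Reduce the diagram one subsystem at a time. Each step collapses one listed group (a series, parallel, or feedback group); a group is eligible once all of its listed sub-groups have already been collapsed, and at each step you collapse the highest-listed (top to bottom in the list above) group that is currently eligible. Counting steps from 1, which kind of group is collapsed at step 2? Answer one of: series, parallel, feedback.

Step 1: cascade M3, M4
Step 2: add M2, (M3*M4) (parallel)
Step 3: close the feedback loop around M1, (M2+(M3*M4))
At step 2 the group reduced is parallel.

Therefore the answer is parallel.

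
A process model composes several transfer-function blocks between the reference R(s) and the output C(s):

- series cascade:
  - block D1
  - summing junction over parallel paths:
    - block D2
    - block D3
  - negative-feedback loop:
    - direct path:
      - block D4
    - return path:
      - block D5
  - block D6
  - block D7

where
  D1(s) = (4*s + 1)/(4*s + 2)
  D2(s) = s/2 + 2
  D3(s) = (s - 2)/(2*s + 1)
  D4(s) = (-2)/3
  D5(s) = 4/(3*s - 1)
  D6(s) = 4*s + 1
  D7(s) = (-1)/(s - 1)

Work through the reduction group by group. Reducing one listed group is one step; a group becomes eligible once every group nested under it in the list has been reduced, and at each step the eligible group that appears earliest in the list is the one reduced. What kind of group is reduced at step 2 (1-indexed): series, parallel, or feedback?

Answer: feedback

Working:
Step 1. parallel reduction of D2, D3
Step 2. feedback reduction of D4, D5
Step 3. reduce the series chain D1, (D2+D3), [D4/(1+D4*D5)], D6, D7
At step 2 the group reduced is feedback.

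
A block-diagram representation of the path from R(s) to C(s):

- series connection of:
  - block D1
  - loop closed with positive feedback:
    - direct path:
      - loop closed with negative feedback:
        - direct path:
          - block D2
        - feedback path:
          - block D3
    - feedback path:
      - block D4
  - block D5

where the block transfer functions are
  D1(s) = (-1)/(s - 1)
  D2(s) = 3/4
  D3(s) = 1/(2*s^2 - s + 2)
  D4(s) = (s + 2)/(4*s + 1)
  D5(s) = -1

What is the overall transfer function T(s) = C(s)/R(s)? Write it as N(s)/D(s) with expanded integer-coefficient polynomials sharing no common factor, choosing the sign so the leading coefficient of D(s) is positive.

Answer: (24*s^3 - 6*s^2 + 21*s + 6)/(26*s^4 - 43*s^3 + 57*s^2 - 41*s + 1)

Working:
1. apply the feedback formula to D2, D3 -> (6*s^2 - 3*s + 6)/(8*s^2 - 4*s + 11)
2. apply the feedback formula to [D2/(1+D2*D3)], D4 -> (24*s^3 - 6*s^2 + 21*s + 6)/(26*s^3 - 17*s^2 + 40*s - 1)
3. combine D1, [[D2/(1+D2*D3)]/(1-[D2/(1+D2*D3)]*D4)], D5 in series; the result is T(s) itself (integer coefficients, no common factor, positive leading denominator coefficient)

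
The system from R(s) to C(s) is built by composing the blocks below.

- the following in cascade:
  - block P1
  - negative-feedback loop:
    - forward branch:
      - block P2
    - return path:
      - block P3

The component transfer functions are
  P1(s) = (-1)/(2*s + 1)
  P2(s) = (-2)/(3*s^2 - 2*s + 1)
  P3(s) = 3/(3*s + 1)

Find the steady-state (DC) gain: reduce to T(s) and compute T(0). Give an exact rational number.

Step 1. apply the feedback formula to P2, P3: (-6*s - 2)/(9*s^3 - 3*s^2 + s - 5)
Step 2. reduce the series chain P1, [P2/(1+P2*P3)]: (6*s + 2)/(18*s^4 + 3*s^3 - s^2 - 9*s - 5)
That last expression is T(s); at s = 0 only the constant terms survive, so T(0) = 2/(-5) = -2/5.

Hence the answer: -2/5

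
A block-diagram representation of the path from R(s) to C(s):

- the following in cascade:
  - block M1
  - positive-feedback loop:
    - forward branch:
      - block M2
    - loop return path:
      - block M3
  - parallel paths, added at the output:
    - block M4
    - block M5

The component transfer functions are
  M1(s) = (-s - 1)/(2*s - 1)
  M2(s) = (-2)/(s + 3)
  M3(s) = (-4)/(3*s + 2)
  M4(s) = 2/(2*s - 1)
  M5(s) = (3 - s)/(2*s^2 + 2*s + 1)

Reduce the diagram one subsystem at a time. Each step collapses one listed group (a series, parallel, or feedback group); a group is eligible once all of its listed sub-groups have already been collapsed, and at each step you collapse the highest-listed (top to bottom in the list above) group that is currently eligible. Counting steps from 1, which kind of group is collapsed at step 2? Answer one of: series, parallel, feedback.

Step 1 - apply the feedback formula to M2, M3
Step 2 - add M4, M5 (parallel)
Step 3 - reduce the series chain M1, [M2/(1-M2*M3)], (M4+M5)
The group at step 2 is a parallel group.

Final answer: parallel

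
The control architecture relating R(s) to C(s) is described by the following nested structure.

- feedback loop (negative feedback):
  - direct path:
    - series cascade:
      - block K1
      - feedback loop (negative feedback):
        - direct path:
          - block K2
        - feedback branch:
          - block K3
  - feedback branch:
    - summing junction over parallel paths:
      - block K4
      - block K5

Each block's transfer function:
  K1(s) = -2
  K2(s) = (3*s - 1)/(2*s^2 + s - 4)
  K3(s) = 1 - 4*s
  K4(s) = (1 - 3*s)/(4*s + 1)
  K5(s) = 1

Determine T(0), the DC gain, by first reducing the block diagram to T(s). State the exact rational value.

First reduce the diagram to T(s).

Step 1. reduce the feedback loop with forward K2 and return K3 -> (1 - 3*s)/(10*s^2 - 8*s + 5)
Step 2. reduce the series chain K1, [K2/(1+K2*K3)] -> (6*s - 2)/(10*s^2 - 8*s + 5)
Step 3. combine K4, K5 in parallel -> (s + 2)/(4*s + 1)
Step 4. close the feedback loop around (K1*[K2/(1+K2*K3)]), (K4+K5) -> (24*s^2 - 2*s - 2)/(40*s^3 - 16*s^2 + 22*s + 1)
The step-4 result is T(s). Setting s = 0: T(0) = -2/1 = -2.

Answer: -2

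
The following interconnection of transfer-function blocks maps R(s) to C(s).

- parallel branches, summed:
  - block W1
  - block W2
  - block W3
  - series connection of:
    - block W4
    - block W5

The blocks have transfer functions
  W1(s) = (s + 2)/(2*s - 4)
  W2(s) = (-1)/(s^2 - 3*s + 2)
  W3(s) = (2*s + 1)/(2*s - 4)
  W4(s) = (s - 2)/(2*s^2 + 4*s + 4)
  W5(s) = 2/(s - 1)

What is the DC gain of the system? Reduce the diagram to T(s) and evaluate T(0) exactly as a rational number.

Answer: -1/4

Working:
[1] cascade W4, W5 gives (s - 2)/(s^3 + s^2 - 2)
[2] reduce the parallel group W1, W2, W3, (W4*W5) gives (3*s^4 + 6*s^3 + 3*s^2 - 18*s - 2)/(2*s^4 - 2*s^3 - 4*s^2 - 4*s + 8)
Step 2 gives the overall T(s). Then T(0) = -2/8 = -1/4.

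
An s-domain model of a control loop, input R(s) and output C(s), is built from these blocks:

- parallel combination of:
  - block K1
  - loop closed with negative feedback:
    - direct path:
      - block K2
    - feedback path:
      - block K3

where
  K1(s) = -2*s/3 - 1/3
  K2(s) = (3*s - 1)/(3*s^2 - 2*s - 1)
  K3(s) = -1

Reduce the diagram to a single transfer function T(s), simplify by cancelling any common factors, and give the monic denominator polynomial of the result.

1. close the feedback loop around K2, K3 gives (3*s - 1)/(3*s^2 - 5*s)
2. sum the parallel branches K1, [K2/(1+K2*K3)] gives (-6*s^3 + 7*s^2 + 14*s - 3)/(9*s^2 - 15*s)
The result of step 2 is T(s) in lowest terms. Its denominator has leading coefficient 9; dividing the denominator through by 9 makes it monic.

Hence the answer: s^2 - 5*s/3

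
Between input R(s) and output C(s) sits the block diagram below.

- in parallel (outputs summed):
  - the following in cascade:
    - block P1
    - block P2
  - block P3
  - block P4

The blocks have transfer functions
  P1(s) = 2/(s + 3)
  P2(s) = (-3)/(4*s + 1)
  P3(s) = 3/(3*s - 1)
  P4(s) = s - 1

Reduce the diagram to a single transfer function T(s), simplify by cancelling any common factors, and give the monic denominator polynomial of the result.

Reducing step by step:

[1] reduce the series chain P1, P2; result (-6)/(4*s^2 + 13*s + 3)
[2] combine (P1*P2), P3, P4 in parallel; result (12*s^4 + 23*s^3 - 27*s^2 + 22*s + 18)/(12*s^3 + 35*s^2 - 4*s - 3)
Step 2 gives the fully reduced T(s), with no common factor left to cancel. The denominator's leading coefficient is 12, so divide each of its coefficients by 12 to get the monic form.

Answer: s^3 + 35*s^2/12 - s/3 - 1/4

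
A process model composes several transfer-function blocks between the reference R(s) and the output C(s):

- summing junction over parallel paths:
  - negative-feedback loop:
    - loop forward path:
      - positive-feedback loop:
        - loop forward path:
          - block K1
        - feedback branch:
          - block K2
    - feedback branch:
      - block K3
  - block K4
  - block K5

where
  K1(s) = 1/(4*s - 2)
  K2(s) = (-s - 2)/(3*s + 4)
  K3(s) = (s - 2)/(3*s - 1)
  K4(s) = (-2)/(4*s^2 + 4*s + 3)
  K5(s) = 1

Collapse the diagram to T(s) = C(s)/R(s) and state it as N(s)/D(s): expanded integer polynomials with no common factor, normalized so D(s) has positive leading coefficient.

Step 1. feedback reduction of K1, K2: (3*s + 4)/(12*s^2 + 11*s - 6)
Step 2. feedback reduction of [K1/(1-K1*K2)], K3: (9*s^2 + 9*s - 4)/(36*s^3 + 24*s^2 - 31*s - 2)
Step 3. parallel reduction of [[K1/(1-K1*K2)]/(1+[K1/(1-K1*K2)]*K3)], K4, K5, which is the overall transfer function T(s) = C(s)/R(s) in lowest terms

Final answer: (144*s^5 + 276*s^4 + 80*s^3 - 61*s^2 - 28*s - 14)/(144*s^5 + 240*s^4 + 80*s^3 - 60*s^2 - 101*s - 6)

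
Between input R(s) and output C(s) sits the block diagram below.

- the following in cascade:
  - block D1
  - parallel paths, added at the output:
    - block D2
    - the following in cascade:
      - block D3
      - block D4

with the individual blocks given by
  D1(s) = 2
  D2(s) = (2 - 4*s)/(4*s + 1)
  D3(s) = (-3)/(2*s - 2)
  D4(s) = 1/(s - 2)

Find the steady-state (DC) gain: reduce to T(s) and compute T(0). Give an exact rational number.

Step 1. cascade D3, D4, giving (-3)/(2*s^2 - 6*s + 4)
Step 2. combine D2, (D3*D4) in parallel, giving (-8*s^3 + 28*s^2 - 40*s + 5)/(8*s^3 - 22*s^2 + 10*s + 4)
Step 3. reduce the series chain D1, (D2+(D3*D4)), giving (-8*s^3 + 28*s^2 - 40*s + 5)/(4*s^3 - 11*s^2 + 5*s + 2)
Step 3 gives the overall T(s). Then T(0) = 5/2.

Final answer: 5/2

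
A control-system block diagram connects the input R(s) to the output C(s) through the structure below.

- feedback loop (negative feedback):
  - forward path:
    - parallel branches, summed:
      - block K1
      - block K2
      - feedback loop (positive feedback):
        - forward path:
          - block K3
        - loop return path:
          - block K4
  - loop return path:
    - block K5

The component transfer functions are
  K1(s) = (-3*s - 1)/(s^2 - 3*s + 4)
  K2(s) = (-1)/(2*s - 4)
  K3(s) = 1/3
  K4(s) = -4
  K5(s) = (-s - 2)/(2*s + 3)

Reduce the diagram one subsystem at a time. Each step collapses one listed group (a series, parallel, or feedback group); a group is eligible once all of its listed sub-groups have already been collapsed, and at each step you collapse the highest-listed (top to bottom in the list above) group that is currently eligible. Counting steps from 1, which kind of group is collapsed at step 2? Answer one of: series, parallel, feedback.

Step 1: apply the feedback formula to K3, K4
Step 2: parallel reduction of K1, K2, [K3/(1-K3*K4)]
Step 3: reduce the feedback loop with forward (K1+K2+[K3/(1-K3*K4)]) and return K5
So the answer for step 2 is parallel.

Hence the answer: parallel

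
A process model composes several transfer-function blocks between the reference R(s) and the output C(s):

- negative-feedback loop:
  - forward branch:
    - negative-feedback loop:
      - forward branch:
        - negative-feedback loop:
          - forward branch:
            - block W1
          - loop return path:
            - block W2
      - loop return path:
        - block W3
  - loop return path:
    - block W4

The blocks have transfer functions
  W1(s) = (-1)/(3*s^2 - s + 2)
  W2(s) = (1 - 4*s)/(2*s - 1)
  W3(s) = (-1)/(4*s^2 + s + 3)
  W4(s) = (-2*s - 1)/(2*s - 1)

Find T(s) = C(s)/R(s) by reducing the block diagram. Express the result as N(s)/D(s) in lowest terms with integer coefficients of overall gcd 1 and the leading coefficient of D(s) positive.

Step 1 - close the feedback loop around W1, W2, giving (1 - 2*s)/(6*s^3 - 5*s^2 + 9*s - 3)
Step 2 - feedback reduction of [W1/(1+W1*W2)], W3, giving (-8*s^3 + 2*s^2 - 5*s + 3)/(24*s^5 - 14*s^4 + 49*s^3 - 18*s^2 + 26*s - 10)
Step 3 - reduce the feedback loop with forward [[W1/(1+W1*W2)]/(1+[W1/(1+W1*W2)]*W3)] and return W4: this yields T(s), and no further normalization is needed

Therefore the answer is (-8*s^3 + 2*s^2 - 5*s + 3)/(24*s^5 - 14*s^4 + 57*s^3 - 12*s^2 + 33*s - 7).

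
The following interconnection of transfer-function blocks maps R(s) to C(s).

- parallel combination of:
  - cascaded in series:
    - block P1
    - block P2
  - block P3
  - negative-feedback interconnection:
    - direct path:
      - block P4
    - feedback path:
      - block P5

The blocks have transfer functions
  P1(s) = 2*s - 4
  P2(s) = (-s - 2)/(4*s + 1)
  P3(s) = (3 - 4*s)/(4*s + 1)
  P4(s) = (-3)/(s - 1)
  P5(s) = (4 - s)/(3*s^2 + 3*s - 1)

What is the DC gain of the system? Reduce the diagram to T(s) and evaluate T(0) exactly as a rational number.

Reducing step by step:

[1] cascade P1, P2, giving (8 - 2*s^2)/(4*s + 1)
[2] collapse the loop (P4 forward, P5 return), giving (-9*s^2 - 9*s + 3)/(3*s^3 - s - 11)
[3] reduce the parallel group (P1*P2), P3, [P4/(1+P4*P5)], giving (-6*s^5 - 12*s^4 - s^3 - 19*s^2 + 36*s - 118)/(12*s^4 + 3*s^3 - 4*s^2 - 45*s - 11)
That last expression is T(s); at s = 0 only the constant terms survive, so T(0) = -118/(-11) = 118/11.

Answer: 118/11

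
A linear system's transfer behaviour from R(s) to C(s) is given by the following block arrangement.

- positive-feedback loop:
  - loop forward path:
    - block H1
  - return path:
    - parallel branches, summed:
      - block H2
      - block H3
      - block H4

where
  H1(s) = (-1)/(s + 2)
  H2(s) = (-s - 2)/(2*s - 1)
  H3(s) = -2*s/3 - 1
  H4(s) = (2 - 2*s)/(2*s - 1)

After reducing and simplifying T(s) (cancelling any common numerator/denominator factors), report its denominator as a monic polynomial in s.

Step 1 - add H2, H3, H4 (parallel); result (-4*s^2 - 13*s + 3)/(6*s - 3)
Step 2 - apply the feedback formula to H1, (H2+H3+H4); result (3 - 6*s)/(2*s^2 - 4*s - 3)
No further cancellation is possible in the step-2 result, so that is T(s). Its denominator becomes monic after dividing by the leading coefficient 2.

Final answer: s^2 - 2*s - 3/2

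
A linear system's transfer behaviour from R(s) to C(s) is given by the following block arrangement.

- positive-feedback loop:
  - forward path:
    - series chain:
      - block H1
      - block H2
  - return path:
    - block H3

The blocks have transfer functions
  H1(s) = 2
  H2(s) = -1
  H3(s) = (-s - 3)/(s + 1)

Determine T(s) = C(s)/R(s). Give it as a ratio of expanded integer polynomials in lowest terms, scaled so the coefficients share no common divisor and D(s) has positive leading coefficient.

Reducing step by step:

Step 1: combine H1, H2 in series, giving -2
Step 2: reduce the feedback loop with forward (H1*H2) and return H3, which is the overall transfer function T(s) = C(s)/R(s) in lowest terms

Answer: (2*s + 2)/(s + 5)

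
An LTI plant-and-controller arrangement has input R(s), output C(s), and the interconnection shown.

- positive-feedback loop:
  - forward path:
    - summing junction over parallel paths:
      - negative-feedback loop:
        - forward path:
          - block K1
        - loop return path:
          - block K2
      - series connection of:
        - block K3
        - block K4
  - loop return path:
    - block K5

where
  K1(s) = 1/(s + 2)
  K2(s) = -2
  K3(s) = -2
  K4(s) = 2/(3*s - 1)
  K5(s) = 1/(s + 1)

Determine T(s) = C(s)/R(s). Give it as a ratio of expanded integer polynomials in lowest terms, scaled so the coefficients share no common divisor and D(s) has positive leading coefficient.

The answer is (-s - 1)/(3*s^2 - s + 1).

Reasoning:
Step 1 - apply the feedback formula to K1, K2: 1/s
Step 2 - reduce the series chain K3, K4: (-4)/(3*s - 1)
Step 3 - sum the parallel branches [K1/(1+K1*K2)], (K3*K4): (-s - 1)/(3*s^2 - s)
Step 4 - collapse the loop (([K1/(1+K1*K2)]+(K3*K4)) forward, K5 return), giving the overall T(s)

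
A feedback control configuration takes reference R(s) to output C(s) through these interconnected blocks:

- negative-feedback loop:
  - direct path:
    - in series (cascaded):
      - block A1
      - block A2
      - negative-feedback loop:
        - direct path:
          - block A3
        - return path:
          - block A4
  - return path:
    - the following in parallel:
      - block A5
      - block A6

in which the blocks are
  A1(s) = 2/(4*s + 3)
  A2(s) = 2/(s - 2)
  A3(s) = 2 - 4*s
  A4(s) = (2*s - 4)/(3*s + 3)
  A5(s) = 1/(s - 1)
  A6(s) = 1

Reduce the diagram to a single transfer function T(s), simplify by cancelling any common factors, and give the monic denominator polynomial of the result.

The answer is s^5 - 41*s^4/8 + 267*s^3/32 + 25*s^2/16 - 167*s/32 + 15/16.

Reasoning:
Step 1: feedback reduction of A3, A4: (12*s^2 + 6*s - 6)/(8*s^2 - 23*s + 5)
Step 2: reduce the series chain A1, A2, [A3/(1+A3*A4)]: (48*s^2 + 24*s - 24)/(32*s^4 - 132*s^3 + 87*s^2 + 113*s - 30)
Step 3: sum the parallel branches A5, A6: s/(s - 1)
Step 4: collapse the loop ((A1*A2*[A3/(1+A3*A4)]) forward, (A5+A6) return): (48*s^3 - 24*s^2 - 48*s + 24)/(32*s^5 - 164*s^4 + 267*s^3 + 50*s^2 - 167*s + 30)
No further cancellation is possible in the step-4 result, so that is T(s). Its denominator becomes monic after dividing by the leading coefficient 32.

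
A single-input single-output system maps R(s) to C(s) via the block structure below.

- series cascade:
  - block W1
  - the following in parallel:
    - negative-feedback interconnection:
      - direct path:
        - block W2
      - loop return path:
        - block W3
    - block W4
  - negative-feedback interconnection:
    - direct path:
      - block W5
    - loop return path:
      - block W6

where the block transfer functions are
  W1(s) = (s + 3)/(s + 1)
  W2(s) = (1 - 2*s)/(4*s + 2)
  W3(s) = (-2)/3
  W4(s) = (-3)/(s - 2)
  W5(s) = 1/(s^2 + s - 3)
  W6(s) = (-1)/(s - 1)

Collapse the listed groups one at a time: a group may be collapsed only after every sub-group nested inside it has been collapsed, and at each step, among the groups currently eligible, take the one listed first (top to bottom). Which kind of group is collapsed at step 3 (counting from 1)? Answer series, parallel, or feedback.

(1) collapse the loop (W2 forward, W3 return)
(2) parallel reduction of [W2/(1+W2*W3)], W4
(3) reduce the feedback loop with forward W5 and return W6
(4) series reduction of W1, ([W2/(1+W2*W3)]+W4), [W5/(1+W5*W6)]
At step 3 the group reduced is feedback.

Therefore the answer is feedback.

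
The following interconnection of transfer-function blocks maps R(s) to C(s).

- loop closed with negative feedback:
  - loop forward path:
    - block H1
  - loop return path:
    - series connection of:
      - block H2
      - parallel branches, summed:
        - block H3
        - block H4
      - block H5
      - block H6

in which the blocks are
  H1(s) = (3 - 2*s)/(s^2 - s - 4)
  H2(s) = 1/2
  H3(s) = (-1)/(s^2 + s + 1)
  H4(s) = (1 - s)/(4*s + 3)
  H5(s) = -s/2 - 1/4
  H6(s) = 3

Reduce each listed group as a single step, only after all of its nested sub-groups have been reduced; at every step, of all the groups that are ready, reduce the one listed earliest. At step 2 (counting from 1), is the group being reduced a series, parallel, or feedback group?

Step 1 - combine H3, H4 in parallel
Step 2 - series reduction of H2, (H3+H4), H5, H6
Step 3 - collapse the loop (H1 forward, (H2*(H3+H4)*H5*H6) return)
The group at step 2 is a series group.

Therefore the answer is series.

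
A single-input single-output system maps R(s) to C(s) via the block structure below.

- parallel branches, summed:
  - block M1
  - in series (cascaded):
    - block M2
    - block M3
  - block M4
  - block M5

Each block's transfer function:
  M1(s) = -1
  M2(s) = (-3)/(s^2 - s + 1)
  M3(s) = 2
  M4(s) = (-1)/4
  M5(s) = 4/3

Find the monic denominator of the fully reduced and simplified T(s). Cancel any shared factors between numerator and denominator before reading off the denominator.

The answer is s^2 - s + 1.

Reasoning:
Step 1. multiply M2, M3 (series) gives (-6)/(s^2 - s + 1)
Step 2. combine M1, (M2*M3), M4, M5 in parallel gives (s^2 - s - 71)/(12*s^2 - 12*s + 12)
The result of step 2 is T(s) in lowest terms. Its denominator has leading coefficient 12; dividing the denominator through by 12 makes it monic.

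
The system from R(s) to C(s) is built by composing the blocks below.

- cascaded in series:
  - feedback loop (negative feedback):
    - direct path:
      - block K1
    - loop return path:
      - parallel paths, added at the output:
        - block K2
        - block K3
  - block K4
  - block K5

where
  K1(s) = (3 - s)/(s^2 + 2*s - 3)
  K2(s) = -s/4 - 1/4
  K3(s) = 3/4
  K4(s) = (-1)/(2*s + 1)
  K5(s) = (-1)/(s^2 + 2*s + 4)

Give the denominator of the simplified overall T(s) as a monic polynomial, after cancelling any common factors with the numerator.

[1] reduce the parallel group K2, K3 = 1/2 - s/4
[2] close the feedback loop around K1, (K2+K3) = (12 - 4*s)/(5*s^2 + 3*s - 6)
[3] cascade [K1/(1+K1*(K2+K3))], K4, K5 = (12 - 4*s)/(10*s^5 + 31*s^4 + 53*s^3 + 20*s^2 - 48*s - 24)
The result of step 3 is T(s) in lowest terms. Its denominator has leading coefficient 10; dividing the denominator through by 10 makes it monic.

Final answer: s^5 + 31*s^4/10 + 53*s^3/10 + 2*s^2 - 24*s/5 - 12/5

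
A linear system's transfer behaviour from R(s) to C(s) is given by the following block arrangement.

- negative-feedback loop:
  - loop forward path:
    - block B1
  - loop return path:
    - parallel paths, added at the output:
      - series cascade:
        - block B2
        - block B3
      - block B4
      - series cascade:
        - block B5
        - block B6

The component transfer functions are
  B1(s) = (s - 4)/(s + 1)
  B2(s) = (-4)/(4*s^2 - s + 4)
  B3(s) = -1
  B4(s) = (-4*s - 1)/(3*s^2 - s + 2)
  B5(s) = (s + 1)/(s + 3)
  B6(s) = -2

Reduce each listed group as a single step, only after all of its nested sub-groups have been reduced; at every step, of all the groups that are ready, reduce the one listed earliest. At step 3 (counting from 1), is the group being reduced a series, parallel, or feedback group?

The answer is parallel.

Reasoning:
Step 1. cascade B2, B3
Step 2. cascade B5, B6
Step 3. sum the parallel branches (B2*B3), B4, (B5*B6)
Step 4. feedback reduction of B1, ((B2*B3)+B4+(B5*B6))
So the answer for step 3 is parallel.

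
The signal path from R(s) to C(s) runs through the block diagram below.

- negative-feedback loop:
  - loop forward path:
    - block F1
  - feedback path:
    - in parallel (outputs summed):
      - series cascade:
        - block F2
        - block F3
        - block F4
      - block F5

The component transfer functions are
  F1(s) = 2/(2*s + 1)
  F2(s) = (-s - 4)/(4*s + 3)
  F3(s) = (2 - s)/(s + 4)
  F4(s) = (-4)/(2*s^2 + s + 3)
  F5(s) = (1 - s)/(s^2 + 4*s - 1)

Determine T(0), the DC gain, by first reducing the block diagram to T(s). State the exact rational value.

The answer is 18/7.

Reasoning:
1. combine F2, F3, F4 in series; result (8 - 4*s)/(8*s^3 + 10*s^2 + 15*s + 9)
2. combine (F2*F3*F4), F5 in parallel; result (-8*s^4 - 6*s^3 - 13*s^2 + 42*s + 1)/(8*s^5 + 42*s^4 + 47*s^3 + 59*s^2 + 21*s - 9)
3. feedback reduction of F1, ((F2*F3*F4)+F5); result (16*s^5 + 84*s^4 + 94*s^3 + 118*s^2 + 42*s - 18)/(16*s^6 + 92*s^5 + 120*s^4 + 153*s^3 + 75*s^2 + 87*s - 7)
The step-3 result is T(s). Setting s = 0: T(0) = -18/(-7) = 18/7.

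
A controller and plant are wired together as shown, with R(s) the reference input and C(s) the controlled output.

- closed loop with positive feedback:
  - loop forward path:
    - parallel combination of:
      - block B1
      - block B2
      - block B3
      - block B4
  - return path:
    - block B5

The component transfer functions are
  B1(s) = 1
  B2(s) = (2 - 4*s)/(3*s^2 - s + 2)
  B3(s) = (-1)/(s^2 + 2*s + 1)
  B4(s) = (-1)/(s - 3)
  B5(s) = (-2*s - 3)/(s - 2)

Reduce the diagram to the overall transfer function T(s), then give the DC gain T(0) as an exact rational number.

Step 1. reduce the parallel group B1, B2, B3, B4, giving (3*s^5 - 11*s^4 - 14*s^3 + 19*s^2 - 13*s - 8)/(3*s^5 - 4*s^4 - 12*s^3 - 6*s^2 - 7*s - 6)
Step 2. apply the feedback formula to (B1+B2+B3+B4), B5, giving (3*s^6 - 17*s^5 + 8*s^4 + 47*s^3 - 51*s^2 + 18*s + 16)/(9*s^6 - 23*s^5 - 65*s^4 + 14*s^3 + 36*s^2 - 47*s - 12)
Step 2 gives the overall T(s). Then T(0) = 16/(-12) = -4/3.

Final answer: -4/3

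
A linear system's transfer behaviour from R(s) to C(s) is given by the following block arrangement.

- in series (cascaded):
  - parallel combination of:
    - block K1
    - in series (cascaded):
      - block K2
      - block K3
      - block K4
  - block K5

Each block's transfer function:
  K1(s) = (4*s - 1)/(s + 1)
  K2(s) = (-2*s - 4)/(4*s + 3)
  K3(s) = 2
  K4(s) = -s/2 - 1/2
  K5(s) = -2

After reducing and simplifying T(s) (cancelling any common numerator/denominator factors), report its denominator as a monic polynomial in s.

Reducing step by step:

Step 1. combine K2, K3, K4 in series: (2*s^2 + 6*s + 4)/(4*s + 3)
Step 2. parallel reduction of K1, (K2*K3*K4): (2*s^3 + 24*s^2 + 18*s + 1)/(4*s^2 + 7*s + 3)
Step 3. cascade (K1+(K2*K3*K4)), K5: (-4*s^3 - 48*s^2 - 36*s - 2)/(4*s^2 + 7*s + 3)
No further cancellation is possible in the step-3 result, so that is T(s). Its denominator becomes monic after dividing by the leading coefficient 4.

Answer: s^2 + 7*s/4 + 3/4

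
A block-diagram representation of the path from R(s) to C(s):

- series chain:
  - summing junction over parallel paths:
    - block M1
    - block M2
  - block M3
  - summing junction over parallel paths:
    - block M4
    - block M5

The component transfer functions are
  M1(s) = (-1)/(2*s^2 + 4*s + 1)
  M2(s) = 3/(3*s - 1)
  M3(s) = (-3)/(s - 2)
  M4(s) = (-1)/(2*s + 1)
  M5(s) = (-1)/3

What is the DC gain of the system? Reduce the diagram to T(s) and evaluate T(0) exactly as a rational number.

1. sum the parallel branches M1, M2 -> (6*s^2 + 9*s + 4)/(6*s^3 + 10*s^2 - s - 1)
2. add M4, M5 (parallel) -> (-2*s - 4)/(6*s + 3)
3. series reduction of (M1+M2), M3, (M4+M5) -> (12*s^3 + 42*s^2 + 44*s + 16)/(12*s^5 + 2*s^4 - 44*s^3 - 19*s^2 + 5*s + 2)
DC gain: substitute s = 0 into T(s) from step 3: T(0) = 16/2 = 8.

Hence the answer: 8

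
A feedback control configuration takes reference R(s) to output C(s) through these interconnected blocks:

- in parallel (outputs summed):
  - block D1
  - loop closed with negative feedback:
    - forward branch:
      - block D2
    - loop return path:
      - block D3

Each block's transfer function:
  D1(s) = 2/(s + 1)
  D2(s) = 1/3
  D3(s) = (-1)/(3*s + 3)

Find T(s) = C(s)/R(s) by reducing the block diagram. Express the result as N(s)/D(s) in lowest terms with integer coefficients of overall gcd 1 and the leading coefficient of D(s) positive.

[1] apply the feedback formula to D2, D3 -> (3*s + 3)/(9*s + 8)
[2] parallel reduction of D1, [D2/(1+D2*D3)]: this yields T(s), and no further normalization is needed

Answer: (3*s^2 + 24*s + 19)/(9*s^2 + 17*s + 8)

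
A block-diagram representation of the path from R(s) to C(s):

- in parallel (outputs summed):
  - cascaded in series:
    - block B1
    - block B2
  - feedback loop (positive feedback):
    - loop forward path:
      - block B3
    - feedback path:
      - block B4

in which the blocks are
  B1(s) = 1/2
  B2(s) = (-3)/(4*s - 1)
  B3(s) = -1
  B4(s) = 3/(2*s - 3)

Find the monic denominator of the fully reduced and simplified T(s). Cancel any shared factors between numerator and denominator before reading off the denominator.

The answer is s^2 - s/4.

Reasoning:
[1] reduce the series chain B1, B2 = (-3)/(8*s - 2)
[2] close the feedback loop around B3, B4 = (3 - 2*s)/(2*s)
[3] reduce the parallel group (B1*B2), [B3/(1-B3*B4)] = (-8*s^2 + 11*s - 3)/(8*s^2 - 2*s)
T(s) is the step-3 result (common factors already cancelled). Leading coefficient of the denominator: 8. Divide through by 8 for the monic polynomial.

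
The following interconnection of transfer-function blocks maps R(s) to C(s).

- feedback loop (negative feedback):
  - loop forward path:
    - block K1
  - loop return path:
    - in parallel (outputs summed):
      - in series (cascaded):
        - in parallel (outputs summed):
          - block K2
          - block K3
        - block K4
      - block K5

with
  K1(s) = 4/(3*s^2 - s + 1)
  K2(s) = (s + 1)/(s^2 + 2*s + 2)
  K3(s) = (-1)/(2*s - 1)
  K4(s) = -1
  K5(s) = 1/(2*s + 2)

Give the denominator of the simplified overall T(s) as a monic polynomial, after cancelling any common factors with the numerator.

The answer is s^6 + 13*s^5/6 + 2*s^4 + 5*s^2/6 + 11*s/3 + 1.

Reasoning:
Step 1. parallel reduction of K2, K3 gives (s^2 - s - 3)/(2*s^3 + 3*s^2 + 2*s - 2)
Step 2. cascade (K2+K3), K4 gives (-s^2 + s + 3)/(2*s^3 + 3*s^2 + 2*s - 2)
Step 3. reduce the parallel group ((K2+K3)*K4), K5 gives (3*s^2 + 10*s + 4)/(4*s^4 + 10*s^3 + 10*s^2 - 4)
Step 4. close the feedback loop around K1, (((K2+K3)*K4)+K5) gives (8*s^4 + 20*s^3 + 20*s^2 - 8)/(6*s^6 + 13*s^5 + 12*s^4 + 5*s^2 + 22*s + 6)
Step 4 gives the fully reduced T(s), with no common factor left to cancel. The denominator's leading coefficient is 6, so divide each of its coefficients by 6 to get the monic form.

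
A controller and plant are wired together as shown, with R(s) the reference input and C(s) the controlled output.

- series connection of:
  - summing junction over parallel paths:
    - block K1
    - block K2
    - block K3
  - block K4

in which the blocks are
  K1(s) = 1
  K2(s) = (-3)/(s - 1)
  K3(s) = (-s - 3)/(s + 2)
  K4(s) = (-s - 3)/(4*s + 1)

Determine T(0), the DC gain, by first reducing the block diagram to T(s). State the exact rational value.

The answer is -15/2.

Reasoning:
Step 1 - sum the parallel branches K1, K2, K3, giving (-4*s - 5)/(s^2 + s - 2)
Step 2 - cascade (K1+K2+K3), K4, giving (4*s^2 + 17*s + 15)/(4*s^3 + 5*s^2 - 7*s - 2)
Step 2 gives the overall T(s). Then T(0) = 15/(-2) = -15/2.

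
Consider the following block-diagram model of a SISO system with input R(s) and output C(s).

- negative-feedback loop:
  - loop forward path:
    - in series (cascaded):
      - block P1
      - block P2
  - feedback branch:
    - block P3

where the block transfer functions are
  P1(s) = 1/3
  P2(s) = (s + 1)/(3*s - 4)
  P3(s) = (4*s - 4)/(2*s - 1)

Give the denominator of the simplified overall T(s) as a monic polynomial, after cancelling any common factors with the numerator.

Reducing step by step:

Step 1 - combine P1, P2 in series = (s + 1)/(9*s - 12)
Step 2 - feedback reduction of (P1*P2), P3 = (2*s^2 + s - 1)/(22*s^2 - 33*s + 8)
T(s) is the step-2 result (common factors already cancelled). Leading coefficient of the denominator: 22. Divide through by 22 for the monic polynomial.

Answer: s^2 - 3*s/2 + 4/11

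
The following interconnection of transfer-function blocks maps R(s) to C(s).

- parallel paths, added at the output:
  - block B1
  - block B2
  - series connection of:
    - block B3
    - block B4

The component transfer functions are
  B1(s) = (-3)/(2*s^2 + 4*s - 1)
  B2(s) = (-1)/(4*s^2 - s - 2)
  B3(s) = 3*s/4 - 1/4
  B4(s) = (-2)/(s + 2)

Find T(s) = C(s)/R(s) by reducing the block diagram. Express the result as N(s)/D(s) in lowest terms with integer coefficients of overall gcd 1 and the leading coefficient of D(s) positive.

Step 1. cascade B3, B4: (1 - 3*s)/(2*s + 4)
Step 2. sum the parallel branches B1, B2, (B3*B4), which is the overall transfer function T(s) = C(s)/R(s) in lowest terms

Therefore the answer is (-24*s^5 - 34*s^4 + 22*s^3 - 49*s^2 - 3*s + 30)/(16*s^5 + 60*s^4 + 32*s^3 - 62*s^2 - 24*s + 8).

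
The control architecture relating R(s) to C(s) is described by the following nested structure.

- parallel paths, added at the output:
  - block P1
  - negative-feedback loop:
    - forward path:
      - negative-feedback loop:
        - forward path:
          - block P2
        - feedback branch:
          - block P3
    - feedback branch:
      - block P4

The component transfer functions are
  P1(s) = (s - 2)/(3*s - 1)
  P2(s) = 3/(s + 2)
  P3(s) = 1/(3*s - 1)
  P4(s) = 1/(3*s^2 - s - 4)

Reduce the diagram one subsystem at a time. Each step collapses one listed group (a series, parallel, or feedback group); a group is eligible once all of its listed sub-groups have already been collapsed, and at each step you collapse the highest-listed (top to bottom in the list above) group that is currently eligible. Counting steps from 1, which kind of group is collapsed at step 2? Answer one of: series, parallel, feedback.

Answer: feedback

Working:
(1) collapse the loop (P2 forward, P3 return)
(2) close the feedback loop around [P2/(1+P2*P3)], P4
(3) reduce the parallel group P1, [[P2/(1+P2*P3)]/(1+[P2/(1+P2*P3)]*P4)]
So the answer for step 2 is feedback.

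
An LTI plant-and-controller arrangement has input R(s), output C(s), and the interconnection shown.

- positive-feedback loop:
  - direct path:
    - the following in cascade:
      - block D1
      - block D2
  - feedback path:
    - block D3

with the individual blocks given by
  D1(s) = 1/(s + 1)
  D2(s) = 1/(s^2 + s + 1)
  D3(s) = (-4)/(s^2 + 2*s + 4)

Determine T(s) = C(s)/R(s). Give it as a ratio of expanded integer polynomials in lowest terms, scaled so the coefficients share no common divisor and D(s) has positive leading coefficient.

First reduce the diagram to T(s).

1. cascade D1, D2, giving 1/(s^3 + 2*s^2 + 2*s + 1)
2. feedback reduction of (D1*D2), D3, which is the overall transfer function T(s) = C(s)/R(s) in lowest terms

Answer: (s^2 + 2*s + 4)/(s^5 + 4*s^4 + 10*s^3 + 13*s^2 + 10*s + 8)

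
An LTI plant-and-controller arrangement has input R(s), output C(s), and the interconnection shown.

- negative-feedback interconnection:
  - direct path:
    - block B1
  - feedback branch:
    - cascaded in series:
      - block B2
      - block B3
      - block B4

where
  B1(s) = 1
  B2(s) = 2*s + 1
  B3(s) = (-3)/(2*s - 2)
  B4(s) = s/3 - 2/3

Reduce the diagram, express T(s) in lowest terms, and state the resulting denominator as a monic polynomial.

Answer: s^2 - 5*s/2

Working:
Step 1: cascade B2, B3, B4 -> (-2*s^2 + 3*s + 2)/(2*s - 2)
Step 2: collapse the loop (B1 forward, (B2*B3*B4) return) -> (2 - 2*s)/(2*s^2 - 5*s)
No further cancellation is possible in the step-2 result, so that is T(s). Its denominator becomes monic after dividing by the leading coefficient 2.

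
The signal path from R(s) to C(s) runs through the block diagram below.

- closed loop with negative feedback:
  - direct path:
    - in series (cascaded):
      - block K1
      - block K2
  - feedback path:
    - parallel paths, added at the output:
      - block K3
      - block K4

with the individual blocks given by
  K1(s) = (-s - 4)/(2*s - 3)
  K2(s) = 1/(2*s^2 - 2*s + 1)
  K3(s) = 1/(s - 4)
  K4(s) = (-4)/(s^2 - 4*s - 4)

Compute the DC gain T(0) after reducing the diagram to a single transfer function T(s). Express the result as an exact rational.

Reducing step by step:

1. multiply K1, K2 (series) = (-s - 4)/(4*s^3 - 10*s^2 + 8*s - 3)
2. parallel reduction of K3, K4 = (s^2 - 8*s + 12)/(s^3 - 8*s^2 + 12*s + 16)
3. feedback reduction of (K1*K2), (K3+K4) = (-s^4 + 4*s^3 + 20*s^2 - 64*s - 64)/(4*s^6 - 42*s^5 + 136*s^4 - 124*s^3 - 36*s^2 + 112*s - 96)
Evaluating the step-3 result (the overall T(s)) at s = 0 gives T(0) = -64/(-96) = 2/3.

Answer: 2/3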